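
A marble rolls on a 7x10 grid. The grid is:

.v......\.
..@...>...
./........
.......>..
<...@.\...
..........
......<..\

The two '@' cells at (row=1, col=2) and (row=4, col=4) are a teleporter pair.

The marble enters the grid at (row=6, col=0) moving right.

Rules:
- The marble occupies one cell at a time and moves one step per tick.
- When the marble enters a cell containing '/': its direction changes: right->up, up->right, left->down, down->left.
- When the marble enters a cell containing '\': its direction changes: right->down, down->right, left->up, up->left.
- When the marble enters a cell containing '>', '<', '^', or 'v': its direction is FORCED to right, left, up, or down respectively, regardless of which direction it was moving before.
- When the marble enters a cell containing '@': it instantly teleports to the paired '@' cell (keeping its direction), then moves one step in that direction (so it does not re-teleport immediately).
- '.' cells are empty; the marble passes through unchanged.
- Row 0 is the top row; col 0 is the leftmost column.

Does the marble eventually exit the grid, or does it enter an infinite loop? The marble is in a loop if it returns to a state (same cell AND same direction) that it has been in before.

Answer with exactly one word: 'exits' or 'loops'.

Answer: exits

Derivation:
Step 1: enter (6,0), '.' pass, move right to (6,1)
Step 2: enter (6,1), '.' pass, move right to (6,2)
Step 3: enter (6,2), '.' pass, move right to (6,3)
Step 4: enter (6,3), '.' pass, move right to (6,4)
Step 5: enter (6,4), '.' pass, move right to (6,5)
Step 6: enter (6,5), '.' pass, move right to (6,6)
Step 7: enter (6,6), '<' forces right->left, move left to (6,5)
Step 8: enter (6,5), '.' pass, move left to (6,4)
Step 9: enter (6,4), '.' pass, move left to (6,3)
Step 10: enter (6,3), '.' pass, move left to (6,2)
Step 11: enter (6,2), '.' pass, move left to (6,1)
Step 12: enter (6,1), '.' pass, move left to (6,0)
Step 13: enter (6,0), '.' pass, move left to (6,-1)
Step 14: at (6,-1) — EXIT via left edge, pos 6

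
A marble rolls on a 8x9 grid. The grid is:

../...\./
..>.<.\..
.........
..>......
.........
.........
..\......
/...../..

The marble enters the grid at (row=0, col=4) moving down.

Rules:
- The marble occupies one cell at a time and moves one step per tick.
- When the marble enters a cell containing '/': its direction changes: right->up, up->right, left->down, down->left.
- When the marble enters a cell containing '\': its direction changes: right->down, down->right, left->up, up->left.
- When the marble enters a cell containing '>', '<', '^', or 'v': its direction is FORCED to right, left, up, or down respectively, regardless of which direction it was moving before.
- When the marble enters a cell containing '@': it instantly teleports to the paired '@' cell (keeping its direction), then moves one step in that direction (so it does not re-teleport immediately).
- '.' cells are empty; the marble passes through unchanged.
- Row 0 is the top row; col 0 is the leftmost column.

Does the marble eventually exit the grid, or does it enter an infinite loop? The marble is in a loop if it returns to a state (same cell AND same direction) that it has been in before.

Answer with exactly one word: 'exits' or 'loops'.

Step 1: enter (0,4), '.' pass, move down to (1,4)
Step 2: enter (1,4), '<' forces down->left, move left to (1,3)
Step 3: enter (1,3), '.' pass, move left to (1,2)
Step 4: enter (1,2), '>' forces left->right, move right to (1,3)
Step 5: enter (1,3), '.' pass, move right to (1,4)
Step 6: enter (1,4), '<' forces right->left, move left to (1,3)
Step 7: at (1,3) dir=left — LOOP DETECTED (seen before)

Answer: loops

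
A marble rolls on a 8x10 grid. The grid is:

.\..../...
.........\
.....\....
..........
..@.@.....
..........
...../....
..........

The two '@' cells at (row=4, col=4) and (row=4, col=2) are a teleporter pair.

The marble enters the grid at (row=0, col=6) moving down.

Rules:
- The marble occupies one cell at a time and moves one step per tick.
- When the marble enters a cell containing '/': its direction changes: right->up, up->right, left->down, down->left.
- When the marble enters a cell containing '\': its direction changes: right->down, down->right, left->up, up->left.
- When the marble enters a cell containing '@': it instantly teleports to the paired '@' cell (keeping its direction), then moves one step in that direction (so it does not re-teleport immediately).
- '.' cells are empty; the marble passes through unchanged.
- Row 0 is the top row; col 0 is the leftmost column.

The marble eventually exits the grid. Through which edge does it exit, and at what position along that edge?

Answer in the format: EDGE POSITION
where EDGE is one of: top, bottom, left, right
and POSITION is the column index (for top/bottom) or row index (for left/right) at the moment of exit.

Answer: top 1

Derivation:
Step 1: enter (0,6), '/' deflects down->left, move left to (0,5)
Step 2: enter (0,5), '.' pass, move left to (0,4)
Step 3: enter (0,4), '.' pass, move left to (0,3)
Step 4: enter (0,3), '.' pass, move left to (0,2)
Step 5: enter (0,2), '.' pass, move left to (0,1)
Step 6: enter (0,1), '\' deflects left->up, move up to (-1,1)
Step 7: at (-1,1) — EXIT via top edge, pos 1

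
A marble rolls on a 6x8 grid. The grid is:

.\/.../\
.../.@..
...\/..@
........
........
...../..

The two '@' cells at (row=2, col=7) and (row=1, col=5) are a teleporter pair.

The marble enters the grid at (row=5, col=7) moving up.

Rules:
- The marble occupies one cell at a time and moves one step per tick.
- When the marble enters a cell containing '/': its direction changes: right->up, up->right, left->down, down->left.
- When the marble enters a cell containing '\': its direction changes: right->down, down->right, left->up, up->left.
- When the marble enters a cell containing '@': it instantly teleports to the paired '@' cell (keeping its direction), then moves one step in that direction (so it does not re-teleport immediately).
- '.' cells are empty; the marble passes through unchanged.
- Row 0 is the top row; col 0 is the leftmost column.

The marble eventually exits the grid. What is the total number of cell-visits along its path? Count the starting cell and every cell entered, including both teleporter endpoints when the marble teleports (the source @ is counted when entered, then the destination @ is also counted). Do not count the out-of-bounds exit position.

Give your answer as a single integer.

Answer: 6

Derivation:
Step 1: enter (5,7), '.' pass, move up to (4,7)
Step 2: enter (4,7), '.' pass, move up to (3,7)
Step 3: enter (3,7), '.' pass, move up to (2,7)
Step 4: enter (2,7), '@' teleport (2,7)->(1,5), also enter (1,5), move up to (0,5)
Step 5: enter (0,5), '.' pass, move up to (-1,5)
Step 6: at (-1,5) — EXIT via top edge, pos 5
Path length (cell visits): 6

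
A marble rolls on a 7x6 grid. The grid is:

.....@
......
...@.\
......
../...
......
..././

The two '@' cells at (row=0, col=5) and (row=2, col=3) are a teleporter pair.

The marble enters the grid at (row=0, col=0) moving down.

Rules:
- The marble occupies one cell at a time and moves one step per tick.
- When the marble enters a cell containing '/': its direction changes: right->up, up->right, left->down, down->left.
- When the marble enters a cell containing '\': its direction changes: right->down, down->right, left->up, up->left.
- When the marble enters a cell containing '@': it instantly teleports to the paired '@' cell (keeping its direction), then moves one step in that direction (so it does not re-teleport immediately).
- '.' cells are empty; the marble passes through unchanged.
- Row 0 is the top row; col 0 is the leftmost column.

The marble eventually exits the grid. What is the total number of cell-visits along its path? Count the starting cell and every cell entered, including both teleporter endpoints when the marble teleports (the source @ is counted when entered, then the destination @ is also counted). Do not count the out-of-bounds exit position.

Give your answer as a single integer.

Answer: 7

Derivation:
Step 1: enter (0,0), '.' pass, move down to (1,0)
Step 2: enter (1,0), '.' pass, move down to (2,0)
Step 3: enter (2,0), '.' pass, move down to (3,0)
Step 4: enter (3,0), '.' pass, move down to (4,0)
Step 5: enter (4,0), '.' pass, move down to (5,0)
Step 6: enter (5,0), '.' pass, move down to (6,0)
Step 7: enter (6,0), '.' pass, move down to (7,0)
Step 8: at (7,0) — EXIT via bottom edge, pos 0
Path length (cell visits): 7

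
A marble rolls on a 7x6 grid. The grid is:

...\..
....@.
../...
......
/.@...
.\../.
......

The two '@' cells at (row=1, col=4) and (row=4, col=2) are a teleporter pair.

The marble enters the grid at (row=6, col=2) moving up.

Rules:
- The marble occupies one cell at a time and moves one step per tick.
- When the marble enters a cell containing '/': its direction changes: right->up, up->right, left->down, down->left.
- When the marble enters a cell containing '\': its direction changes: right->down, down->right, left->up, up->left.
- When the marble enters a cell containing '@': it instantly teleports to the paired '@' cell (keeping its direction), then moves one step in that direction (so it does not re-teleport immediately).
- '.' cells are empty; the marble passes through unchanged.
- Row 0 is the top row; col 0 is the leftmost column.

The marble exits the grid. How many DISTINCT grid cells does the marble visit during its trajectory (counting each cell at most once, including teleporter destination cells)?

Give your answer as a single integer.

Step 1: enter (6,2), '.' pass, move up to (5,2)
Step 2: enter (5,2), '.' pass, move up to (4,2)
Step 3: enter (4,2), '@' teleport (4,2)->(1,4), also enter (1,4), move up to (0,4)
Step 4: enter (0,4), '.' pass, move up to (-1,4)
Step 5: at (-1,4) — EXIT via top edge, pos 4
Distinct cells visited: 5 (path length 5)

Answer: 5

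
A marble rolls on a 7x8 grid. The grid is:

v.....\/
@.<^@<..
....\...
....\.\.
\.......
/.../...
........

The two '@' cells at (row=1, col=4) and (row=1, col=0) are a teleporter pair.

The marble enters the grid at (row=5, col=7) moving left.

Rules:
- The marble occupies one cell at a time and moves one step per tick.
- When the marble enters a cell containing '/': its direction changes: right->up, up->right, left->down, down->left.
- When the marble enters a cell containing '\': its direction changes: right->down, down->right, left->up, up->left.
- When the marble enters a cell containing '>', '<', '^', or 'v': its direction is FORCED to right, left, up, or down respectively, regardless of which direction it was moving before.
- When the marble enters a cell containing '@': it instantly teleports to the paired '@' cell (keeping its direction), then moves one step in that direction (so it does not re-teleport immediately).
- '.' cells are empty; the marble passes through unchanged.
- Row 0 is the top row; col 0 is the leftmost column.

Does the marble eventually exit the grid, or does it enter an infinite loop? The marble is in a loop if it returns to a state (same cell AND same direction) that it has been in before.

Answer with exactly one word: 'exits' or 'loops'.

Answer: exits

Derivation:
Step 1: enter (5,7), '.' pass, move left to (5,6)
Step 2: enter (5,6), '.' pass, move left to (5,5)
Step 3: enter (5,5), '.' pass, move left to (5,4)
Step 4: enter (5,4), '/' deflects left->down, move down to (6,4)
Step 5: enter (6,4), '.' pass, move down to (7,4)
Step 6: at (7,4) — EXIT via bottom edge, pos 4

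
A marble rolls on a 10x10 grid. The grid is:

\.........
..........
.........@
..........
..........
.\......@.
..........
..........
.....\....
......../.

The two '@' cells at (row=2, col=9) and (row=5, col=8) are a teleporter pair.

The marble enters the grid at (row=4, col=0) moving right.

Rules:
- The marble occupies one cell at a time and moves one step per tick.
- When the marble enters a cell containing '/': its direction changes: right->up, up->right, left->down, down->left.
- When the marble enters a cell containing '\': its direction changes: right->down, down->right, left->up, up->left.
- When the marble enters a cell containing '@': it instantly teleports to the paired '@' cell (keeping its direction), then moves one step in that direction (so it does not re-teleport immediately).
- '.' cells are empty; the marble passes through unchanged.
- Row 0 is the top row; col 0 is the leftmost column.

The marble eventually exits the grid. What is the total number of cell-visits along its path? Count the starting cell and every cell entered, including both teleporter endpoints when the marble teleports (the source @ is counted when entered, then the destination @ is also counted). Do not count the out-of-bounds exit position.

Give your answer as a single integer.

Answer: 10

Derivation:
Step 1: enter (4,0), '.' pass, move right to (4,1)
Step 2: enter (4,1), '.' pass, move right to (4,2)
Step 3: enter (4,2), '.' pass, move right to (4,3)
Step 4: enter (4,3), '.' pass, move right to (4,4)
Step 5: enter (4,4), '.' pass, move right to (4,5)
Step 6: enter (4,5), '.' pass, move right to (4,6)
Step 7: enter (4,6), '.' pass, move right to (4,7)
Step 8: enter (4,7), '.' pass, move right to (4,8)
Step 9: enter (4,8), '.' pass, move right to (4,9)
Step 10: enter (4,9), '.' pass, move right to (4,10)
Step 11: at (4,10) — EXIT via right edge, pos 4
Path length (cell visits): 10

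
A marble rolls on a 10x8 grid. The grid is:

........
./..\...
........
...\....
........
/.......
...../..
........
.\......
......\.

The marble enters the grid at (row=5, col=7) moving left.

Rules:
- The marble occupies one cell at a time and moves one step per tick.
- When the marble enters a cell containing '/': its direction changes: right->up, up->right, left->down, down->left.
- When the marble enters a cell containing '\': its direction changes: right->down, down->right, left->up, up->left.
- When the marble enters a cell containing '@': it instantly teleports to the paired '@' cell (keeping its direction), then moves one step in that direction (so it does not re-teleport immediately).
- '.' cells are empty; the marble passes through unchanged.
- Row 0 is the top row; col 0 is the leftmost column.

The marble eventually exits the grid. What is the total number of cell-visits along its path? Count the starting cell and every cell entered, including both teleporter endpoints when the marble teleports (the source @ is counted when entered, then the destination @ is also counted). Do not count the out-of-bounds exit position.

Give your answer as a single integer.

Answer: 12

Derivation:
Step 1: enter (5,7), '.' pass, move left to (5,6)
Step 2: enter (5,6), '.' pass, move left to (5,5)
Step 3: enter (5,5), '.' pass, move left to (5,4)
Step 4: enter (5,4), '.' pass, move left to (5,3)
Step 5: enter (5,3), '.' pass, move left to (5,2)
Step 6: enter (5,2), '.' pass, move left to (5,1)
Step 7: enter (5,1), '.' pass, move left to (5,0)
Step 8: enter (5,0), '/' deflects left->down, move down to (6,0)
Step 9: enter (6,0), '.' pass, move down to (7,0)
Step 10: enter (7,0), '.' pass, move down to (8,0)
Step 11: enter (8,0), '.' pass, move down to (9,0)
Step 12: enter (9,0), '.' pass, move down to (10,0)
Step 13: at (10,0) — EXIT via bottom edge, pos 0
Path length (cell visits): 12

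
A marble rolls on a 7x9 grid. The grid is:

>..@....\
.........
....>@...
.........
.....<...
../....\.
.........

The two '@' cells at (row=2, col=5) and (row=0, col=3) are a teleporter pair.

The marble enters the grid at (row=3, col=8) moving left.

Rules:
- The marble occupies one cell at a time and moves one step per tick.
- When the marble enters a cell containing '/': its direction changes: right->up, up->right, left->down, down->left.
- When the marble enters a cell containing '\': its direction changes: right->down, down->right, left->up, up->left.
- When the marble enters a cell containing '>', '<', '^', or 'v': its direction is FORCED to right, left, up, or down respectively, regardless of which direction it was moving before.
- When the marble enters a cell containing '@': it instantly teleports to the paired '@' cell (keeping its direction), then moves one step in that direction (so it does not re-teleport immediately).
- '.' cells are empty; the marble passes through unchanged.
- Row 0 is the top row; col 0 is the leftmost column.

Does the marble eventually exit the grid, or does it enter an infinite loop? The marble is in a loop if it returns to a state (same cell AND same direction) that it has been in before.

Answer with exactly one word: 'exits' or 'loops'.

Answer: exits

Derivation:
Step 1: enter (3,8), '.' pass, move left to (3,7)
Step 2: enter (3,7), '.' pass, move left to (3,6)
Step 3: enter (3,6), '.' pass, move left to (3,5)
Step 4: enter (3,5), '.' pass, move left to (3,4)
Step 5: enter (3,4), '.' pass, move left to (3,3)
Step 6: enter (3,3), '.' pass, move left to (3,2)
Step 7: enter (3,2), '.' pass, move left to (3,1)
Step 8: enter (3,1), '.' pass, move left to (3,0)
Step 9: enter (3,0), '.' pass, move left to (3,-1)
Step 10: at (3,-1) — EXIT via left edge, pos 3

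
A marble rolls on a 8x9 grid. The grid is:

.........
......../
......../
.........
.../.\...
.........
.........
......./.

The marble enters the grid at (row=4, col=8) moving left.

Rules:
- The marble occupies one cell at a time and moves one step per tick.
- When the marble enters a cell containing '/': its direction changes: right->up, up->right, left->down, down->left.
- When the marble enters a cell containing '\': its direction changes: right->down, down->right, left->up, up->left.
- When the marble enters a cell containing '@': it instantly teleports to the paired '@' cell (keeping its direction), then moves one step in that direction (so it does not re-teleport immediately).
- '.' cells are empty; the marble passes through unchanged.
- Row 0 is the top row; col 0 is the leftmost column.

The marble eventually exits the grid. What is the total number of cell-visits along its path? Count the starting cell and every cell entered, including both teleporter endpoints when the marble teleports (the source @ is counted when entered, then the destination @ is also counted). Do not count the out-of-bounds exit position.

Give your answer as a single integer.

Step 1: enter (4,8), '.' pass, move left to (4,7)
Step 2: enter (4,7), '.' pass, move left to (4,6)
Step 3: enter (4,6), '.' pass, move left to (4,5)
Step 4: enter (4,5), '\' deflects left->up, move up to (3,5)
Step 5: enter (3,5), '.' pass, move up to (2,5)
Step 6: enter (2,5), '.' pass, move up to (1,5)
Step 7: enter (1,5), '.' pass, move up to (0,5)
Step 8: enter (0,5), '.' pass, move up to (-1,5)
Step 9: at (-1,5) — EXIT via top edge, pos 5
Path length (cell visits): 8

Answer: 8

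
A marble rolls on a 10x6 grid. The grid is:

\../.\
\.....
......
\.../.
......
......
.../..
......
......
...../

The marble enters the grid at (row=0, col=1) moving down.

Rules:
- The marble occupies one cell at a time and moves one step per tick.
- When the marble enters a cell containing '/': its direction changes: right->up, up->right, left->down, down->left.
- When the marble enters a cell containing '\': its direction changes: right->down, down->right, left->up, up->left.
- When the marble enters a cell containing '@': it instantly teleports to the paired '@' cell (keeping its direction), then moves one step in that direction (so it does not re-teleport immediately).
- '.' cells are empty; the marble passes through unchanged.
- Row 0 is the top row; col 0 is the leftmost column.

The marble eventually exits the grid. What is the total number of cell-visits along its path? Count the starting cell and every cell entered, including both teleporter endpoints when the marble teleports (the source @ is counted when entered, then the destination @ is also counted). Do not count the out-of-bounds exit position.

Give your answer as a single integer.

Answer: 10

Derivation:
Step 1: enter (0,1), '.' pass, move down to (1,1)
Step 2: enter (1,1), '.' pass, move down to (2,1)
Step 3: enter (2,1), '.' pass, move down to (3,1)
Step 4: enter (3,1), '.' pass, move down to (4,1)
Step 5: enter (4,1), '.' pass, move down to (5,1)
Step 6: enter (5,1), '.' pass, move down to (6,1)
Step 7: enter (6,1), '.' pass, move down to (7,1)
Step 8: enter (7,1), '.' pass, move down to (8,1)
Step 9: enter (8,1), '.' pass, move down to (9,1)
Step 10: enter (9,1), '.' pass, move down to (10,1)
Step 11: at (10,1) — EXIT via bottom edge, pos 1
Path length (cell visits): 10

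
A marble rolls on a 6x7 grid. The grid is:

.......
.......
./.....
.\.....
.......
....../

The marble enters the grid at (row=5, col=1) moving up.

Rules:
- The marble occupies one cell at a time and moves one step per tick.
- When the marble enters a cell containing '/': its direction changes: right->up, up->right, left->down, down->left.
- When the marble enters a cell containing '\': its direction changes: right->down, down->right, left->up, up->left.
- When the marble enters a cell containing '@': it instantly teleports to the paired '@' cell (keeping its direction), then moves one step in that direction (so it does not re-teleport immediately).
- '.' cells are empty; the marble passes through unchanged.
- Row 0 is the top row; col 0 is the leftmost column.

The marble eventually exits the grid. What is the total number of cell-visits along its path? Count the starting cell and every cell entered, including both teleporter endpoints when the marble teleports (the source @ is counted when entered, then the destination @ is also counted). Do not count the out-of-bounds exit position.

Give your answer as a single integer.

Step 1: enter (5,1), '.' pass, move up to (4,1)
Step 2: enter (4,1), '.' pass, move up to (3,1)
Step 3: enter (3,1), '\' deflects up->left, move left to (3,0)
Step 4: enter (3,0), '.' pass, move left to (3,-1)
Step 5: at (3,-1) — EXIT via left edge, pos 3
Path length (cell visits): 4

Answer: 4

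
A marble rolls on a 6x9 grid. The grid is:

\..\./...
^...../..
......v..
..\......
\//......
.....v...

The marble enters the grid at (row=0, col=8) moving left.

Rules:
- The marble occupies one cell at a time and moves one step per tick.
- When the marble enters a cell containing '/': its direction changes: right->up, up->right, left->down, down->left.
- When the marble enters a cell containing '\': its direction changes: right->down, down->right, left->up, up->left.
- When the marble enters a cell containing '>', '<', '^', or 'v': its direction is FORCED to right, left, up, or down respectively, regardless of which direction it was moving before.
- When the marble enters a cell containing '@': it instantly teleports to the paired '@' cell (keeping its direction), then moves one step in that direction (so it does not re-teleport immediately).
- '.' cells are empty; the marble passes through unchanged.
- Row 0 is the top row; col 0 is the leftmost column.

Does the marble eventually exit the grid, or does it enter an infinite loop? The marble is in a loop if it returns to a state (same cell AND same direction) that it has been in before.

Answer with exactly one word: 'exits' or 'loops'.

Answer: exits

Derivation:
Step 1: enter (0,8), '.' pass, move left to (0,7)
Step 2: enter (0,7), '.' pass, move left to (0,6)
Step 3: enter (0,6), '.' pass, move left to (0,5)
Step 4: enter (0,5), '/' deflects left->down, move down to (1,5)
Step 5: enter (1,5), '.' pass, move down to (2,5)
Step 6: enter (2,5), '.' pass, move down to (3,5)
Step 7: enter (3,5), '.' pass, move down to (4,5)
Step 8: enter (4,5), '.' pass, move down to (5,5)
Step 9: enter (5,5), 'v' forces down->down, move down to (6,5)
Step 10: at (6,5) — EXIT via bottom edge, pos 5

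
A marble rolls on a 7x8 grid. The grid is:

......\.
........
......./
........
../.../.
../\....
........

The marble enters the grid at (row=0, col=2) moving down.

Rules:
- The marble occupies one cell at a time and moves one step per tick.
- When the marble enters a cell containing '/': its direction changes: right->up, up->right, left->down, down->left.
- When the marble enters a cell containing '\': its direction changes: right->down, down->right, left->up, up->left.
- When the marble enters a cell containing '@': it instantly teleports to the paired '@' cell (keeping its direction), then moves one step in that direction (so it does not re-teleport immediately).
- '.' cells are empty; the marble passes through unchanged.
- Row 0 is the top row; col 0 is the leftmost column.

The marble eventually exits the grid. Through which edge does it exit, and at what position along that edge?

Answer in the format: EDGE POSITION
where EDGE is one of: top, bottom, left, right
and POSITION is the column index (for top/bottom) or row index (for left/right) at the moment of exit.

Answer: left 4

Derivation:
Step 1: enter (0,2), '.' pass, move down to (1,2)
Step 2: enter (1,2), '.' pass, move down to (2,2)
Step 3: enter (2,2), '.' pass, move down to (3,2)
Step 4: enter (3,2), '.' pass, move down to (4,2)
Step 5: enter (4,2), '/' deflects down->left, move left to (4,1)
Step 6: enter (4,1), '.' pass, move left to (4,0)
Step 7: enter (4,0), '.' pass, move left to (4,-1)
Step 8: at (4,-1) — EXIT via left edge, pos 4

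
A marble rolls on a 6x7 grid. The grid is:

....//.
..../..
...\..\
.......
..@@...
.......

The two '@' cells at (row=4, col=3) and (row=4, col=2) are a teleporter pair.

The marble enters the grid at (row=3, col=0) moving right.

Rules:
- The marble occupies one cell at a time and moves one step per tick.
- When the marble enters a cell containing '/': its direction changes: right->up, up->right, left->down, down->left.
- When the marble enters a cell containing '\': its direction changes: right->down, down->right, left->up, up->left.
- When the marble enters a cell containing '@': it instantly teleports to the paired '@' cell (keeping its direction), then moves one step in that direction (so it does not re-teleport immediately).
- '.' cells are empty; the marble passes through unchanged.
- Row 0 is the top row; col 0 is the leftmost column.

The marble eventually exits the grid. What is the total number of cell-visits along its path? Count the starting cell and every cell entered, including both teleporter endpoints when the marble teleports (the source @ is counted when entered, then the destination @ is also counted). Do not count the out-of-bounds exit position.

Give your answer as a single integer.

Step 1: enter (3,0), '.' pass, move right to (3,1)
Step 2: enter (3,1), '.' pass, move right to (3,2)
Step 3: enter (3,2), '.' pass, move right to (3,3)
Step 4: enter (3,3), '.' pass, move right to (3,4)
Step 5: enter (3,4), '.' pass, move right to (3,5)
Step 6: enter (3,5), '.' pass, move right to (3,6)
Step 7: enter (3,6), '.' pass, move right to (3,7)
Step 8: at (3,7) — EXIT via right edge, pos 3
Path length (cell visits): 7

Answer: 7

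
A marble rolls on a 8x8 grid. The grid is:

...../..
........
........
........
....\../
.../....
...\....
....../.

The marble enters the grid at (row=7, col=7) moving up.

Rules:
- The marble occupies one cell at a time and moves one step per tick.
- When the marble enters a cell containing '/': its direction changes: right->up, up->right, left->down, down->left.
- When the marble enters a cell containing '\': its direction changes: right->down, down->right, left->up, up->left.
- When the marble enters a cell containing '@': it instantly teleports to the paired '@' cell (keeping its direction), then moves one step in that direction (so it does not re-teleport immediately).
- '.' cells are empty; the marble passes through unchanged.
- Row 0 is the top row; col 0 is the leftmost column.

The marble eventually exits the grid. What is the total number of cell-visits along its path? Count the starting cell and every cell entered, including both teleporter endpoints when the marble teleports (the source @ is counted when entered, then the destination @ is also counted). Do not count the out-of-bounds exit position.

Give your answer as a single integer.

Step 1: enter (7,7), '.' pass, move up to (6,7)
Step 2: enter (6,7), '.' pass, move up to (5,7)
Step 3: enter (5,7), '.' pass, move up to (4,7)
Step 4: enter (4,7), '/' deflects up->right, move right to (4,8)
Step 5: at (4,8) — EXIT via right edge, pos 4
Path length (cell visits): 4

Answer: 4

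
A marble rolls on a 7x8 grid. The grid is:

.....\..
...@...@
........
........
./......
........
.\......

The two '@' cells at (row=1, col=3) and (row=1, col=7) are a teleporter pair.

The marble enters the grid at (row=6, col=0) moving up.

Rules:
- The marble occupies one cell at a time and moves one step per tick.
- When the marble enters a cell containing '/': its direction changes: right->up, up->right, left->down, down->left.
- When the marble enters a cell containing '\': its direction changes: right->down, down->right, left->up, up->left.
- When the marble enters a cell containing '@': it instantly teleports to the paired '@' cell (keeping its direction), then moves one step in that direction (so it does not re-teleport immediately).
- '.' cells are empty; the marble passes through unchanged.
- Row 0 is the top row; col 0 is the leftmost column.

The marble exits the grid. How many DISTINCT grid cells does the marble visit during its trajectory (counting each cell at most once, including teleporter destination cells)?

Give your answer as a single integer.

Step 1: enter (6,0), '.' pass, move up to (5,0)
Step 2: enter (5,0), '.' pass, move up to (4,0)
Step 3: enter (4,0), '.' pass, move up to (3,0)
Step 4: enter (3,0), '.' pass, move up to (2,0)
Step 5: enter (2,0), '.' pass, move up to (1,0)
Step 6: enter (1,0), '.' pass, move up to (0,0)
Step 7: enter (0,0), '.' pass, move up to (-1,0)
Step 8: at (-1,0) — EXIT via top edge, pos 0
Distinct cells visited: 7 (path length 7)

Answer: 7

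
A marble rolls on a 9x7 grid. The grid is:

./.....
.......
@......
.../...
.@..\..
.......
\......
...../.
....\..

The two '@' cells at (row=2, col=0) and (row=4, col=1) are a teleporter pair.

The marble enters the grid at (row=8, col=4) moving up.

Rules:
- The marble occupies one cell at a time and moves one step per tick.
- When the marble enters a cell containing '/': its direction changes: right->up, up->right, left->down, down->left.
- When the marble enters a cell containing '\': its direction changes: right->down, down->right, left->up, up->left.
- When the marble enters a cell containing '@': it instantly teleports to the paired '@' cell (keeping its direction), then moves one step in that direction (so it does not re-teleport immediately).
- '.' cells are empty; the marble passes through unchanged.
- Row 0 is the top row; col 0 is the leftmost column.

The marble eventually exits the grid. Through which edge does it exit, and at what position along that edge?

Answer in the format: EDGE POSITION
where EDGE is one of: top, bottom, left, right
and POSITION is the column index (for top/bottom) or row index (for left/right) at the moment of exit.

Step 1: enter (8,4), '\' deflects up->left, move left to (8,3)
Step 2: enter (8,3), '.' pass, move left to (8,2)
Step 3: enter (8,2), '.' pass, move left to (8,1)
Step 4: enter (8,1), '.' pass, move left to (8,0)
Step 5: enter (8,0), '.' pass, move left to (8,-1)
Step 6: at (8,-1) — EXIT via left edge, pos 8

Answer: left 8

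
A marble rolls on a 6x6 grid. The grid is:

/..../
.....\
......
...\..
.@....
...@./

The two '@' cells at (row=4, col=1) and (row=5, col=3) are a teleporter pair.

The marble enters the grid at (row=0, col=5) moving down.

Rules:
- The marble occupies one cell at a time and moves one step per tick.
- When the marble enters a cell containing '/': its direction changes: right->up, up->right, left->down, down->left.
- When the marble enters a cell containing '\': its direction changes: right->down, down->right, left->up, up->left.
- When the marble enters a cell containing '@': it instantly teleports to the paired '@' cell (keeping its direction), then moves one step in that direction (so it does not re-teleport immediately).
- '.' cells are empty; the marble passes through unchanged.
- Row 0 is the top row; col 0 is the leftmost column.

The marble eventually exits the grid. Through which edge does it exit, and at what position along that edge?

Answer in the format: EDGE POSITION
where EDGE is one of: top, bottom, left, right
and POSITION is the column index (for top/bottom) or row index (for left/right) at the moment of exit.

Answer: bottom 0

Derivation:
Step 1: enter (0,5), '/' deflects down->left, move left to (0,4)
Step 2: enter (0,4), '.' pass, move left to (0,3)
Step 3: enter (0,3), '.' pass, move left to (0,2)
Step 4: enter (0,2), '.' pass, move left to (0,1)
Step 5: enter (0,1), '.' pass, move left to (0,0)
Step 6: enter (0,0), '/' deflects left->down, move down to (1,0)
Step 7: enter (1,0), '.' pass, move down to (2,0)
Step 8: enter (2,0), '.' pass, move down to (3,0)
Step 9: enter (3,0), '.' pass, move down to (4,0)
Step 10: enter (4,0), '.' pass, move down to (5,0)
Step 11: enter (5,0), '.' pass, move down to (6,0)
Step 12: at (6,0) — EXIT via bottom edge, pos 0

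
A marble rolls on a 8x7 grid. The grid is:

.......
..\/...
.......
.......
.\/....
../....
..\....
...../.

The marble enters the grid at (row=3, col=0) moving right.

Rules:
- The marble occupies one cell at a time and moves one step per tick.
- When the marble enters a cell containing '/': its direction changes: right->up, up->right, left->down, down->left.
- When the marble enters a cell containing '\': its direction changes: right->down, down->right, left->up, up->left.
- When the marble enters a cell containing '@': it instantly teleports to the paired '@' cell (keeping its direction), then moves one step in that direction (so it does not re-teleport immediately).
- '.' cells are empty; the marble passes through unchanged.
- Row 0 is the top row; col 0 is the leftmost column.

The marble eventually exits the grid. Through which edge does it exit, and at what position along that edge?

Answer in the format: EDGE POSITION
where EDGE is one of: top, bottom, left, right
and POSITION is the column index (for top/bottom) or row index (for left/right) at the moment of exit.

Answer: right 3

Derivation:
Step 1: enter (3,0), '.' pass, move right to (3,1)
Step 2: enter (3,1), '.' pass, move right to (3,2)
Step 3: enter (3,2), '.' pass, move right to (3,3)
Step 4: enter (3,3), '.' pass, move right to (3,4)
Step 5: enter (3,4), '.' pass, move right to (3,5)
Step 6: enter (3,5), '.' pass, move right to (3,6)
Step 7: enter (3,6), '.' pass, move right to (3,7)
Step 8: at (3,7) — EXIT via right edge, pos 3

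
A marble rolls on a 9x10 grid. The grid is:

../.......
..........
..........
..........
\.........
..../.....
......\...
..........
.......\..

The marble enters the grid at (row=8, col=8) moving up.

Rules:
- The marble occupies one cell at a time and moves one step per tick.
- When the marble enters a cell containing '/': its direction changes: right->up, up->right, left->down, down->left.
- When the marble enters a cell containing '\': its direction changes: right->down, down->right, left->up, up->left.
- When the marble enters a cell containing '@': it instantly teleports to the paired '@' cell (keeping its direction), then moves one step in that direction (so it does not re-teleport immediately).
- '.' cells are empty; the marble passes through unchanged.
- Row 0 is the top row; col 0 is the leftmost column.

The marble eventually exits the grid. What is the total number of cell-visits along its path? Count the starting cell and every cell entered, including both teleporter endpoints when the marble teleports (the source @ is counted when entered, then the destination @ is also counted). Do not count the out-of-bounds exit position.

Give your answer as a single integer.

Answer: 9

Derivation:
Step 1: enter (8,8), '.' pass, move up to (7,8)
Step 2: enter (7,8), '.' pass, move up to (6,8)
Step 3: enter (6,8), '.' pass, move up to (5,8)
Step 4: enter (5,8), '.' pass, move up to (4,8)
Step 5: enter (4,8), '.' pass, move up to (3,8)
Step 6: enter (3,8), '.' pass, move up to (2,8)
Step 7: enter (2,8), '.' pass, move up to (1,8)
Step 8: enter (1,8), '.' pass, move up to (0,8)
Step 9: enter (0,8), '.' pass, move up to (-1,8)
Step 10: at (-1,8) — EXIT via top edge, pos 8
Path length (cell visits): 9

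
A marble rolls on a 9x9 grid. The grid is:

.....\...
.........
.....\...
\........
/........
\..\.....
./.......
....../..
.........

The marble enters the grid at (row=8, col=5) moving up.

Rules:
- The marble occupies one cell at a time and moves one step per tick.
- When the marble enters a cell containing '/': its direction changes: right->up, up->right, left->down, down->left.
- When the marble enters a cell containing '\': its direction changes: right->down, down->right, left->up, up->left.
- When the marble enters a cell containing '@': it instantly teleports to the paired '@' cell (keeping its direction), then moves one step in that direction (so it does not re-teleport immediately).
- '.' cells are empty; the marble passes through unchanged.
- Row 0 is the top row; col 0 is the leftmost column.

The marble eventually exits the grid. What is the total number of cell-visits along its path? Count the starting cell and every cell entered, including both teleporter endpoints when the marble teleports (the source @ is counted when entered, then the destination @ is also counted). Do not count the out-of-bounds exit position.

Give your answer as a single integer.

Answer: 12

Derivation:
Step 1: enter (8,5), '.' pass, move up to (7,5)
Step 2: enter (7,5), '.' pass, move up to (6,5)
Step 3: enter (6,5), '.' pass, move up to (5,5)
Step 4: enter (5,5), '.' pass, move up to (4,5)
Step 5: enter (4,5), '.' pass, move up to (3,5)
Step 6: enter (3,5), '.' pass, move up to (2,5)
Step 7: enter (2,5), '\' deflects up->left, move left to (2,4)
Step 8: enter (2,4), '.' pass, move left to (2,3)
Step 9: enter (2,3), '.' pass, move left to (2,2)
Step 10: enter (2,2), '.' pass, move left to (2,1)
Step 11: enter (2,1), '.' pass, move left to (2,0)
Step 12: enter (2,0), '.' pass, move left to (2,-1)
Step 13: at (2,-1) — EXIT via left edge, pos 2
Path length (cell visits): 12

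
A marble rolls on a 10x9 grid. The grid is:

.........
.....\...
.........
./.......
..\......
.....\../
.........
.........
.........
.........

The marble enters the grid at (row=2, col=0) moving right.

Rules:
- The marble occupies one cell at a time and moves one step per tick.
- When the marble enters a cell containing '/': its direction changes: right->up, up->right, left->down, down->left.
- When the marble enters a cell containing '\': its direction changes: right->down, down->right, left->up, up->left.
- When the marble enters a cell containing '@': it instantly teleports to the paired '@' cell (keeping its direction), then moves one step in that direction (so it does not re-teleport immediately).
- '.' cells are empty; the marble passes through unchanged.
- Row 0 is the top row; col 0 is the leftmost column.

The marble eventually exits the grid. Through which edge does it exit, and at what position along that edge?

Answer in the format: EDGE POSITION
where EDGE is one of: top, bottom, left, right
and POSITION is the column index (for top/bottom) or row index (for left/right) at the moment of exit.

Step 1: enter (2,0), '.' pass, move right to (2,1)
Step 2: enter (2,1), '.' pass, move right to (2,2)
Step 3: enter (2,2), '.' pass, move right to (2,3)
Step 4: enter (2,3), '.' pass, move right to (2,4)
Step 5: enter (2,4), '.' pass, move right to (2,5)
Step 6: enter (2,5), '.' pass, move right to (2,6)
Step 7: enter (2,6), '.' pass, move right to (2,7)
Step 8: enter (2,7), '.' pass, move right to (2,8)
Step 9: enter (2,8), '.' pass, move right to (2,9)
Step 10: at (2,9) — EXIT via right edge, pos 2

Answer: right 2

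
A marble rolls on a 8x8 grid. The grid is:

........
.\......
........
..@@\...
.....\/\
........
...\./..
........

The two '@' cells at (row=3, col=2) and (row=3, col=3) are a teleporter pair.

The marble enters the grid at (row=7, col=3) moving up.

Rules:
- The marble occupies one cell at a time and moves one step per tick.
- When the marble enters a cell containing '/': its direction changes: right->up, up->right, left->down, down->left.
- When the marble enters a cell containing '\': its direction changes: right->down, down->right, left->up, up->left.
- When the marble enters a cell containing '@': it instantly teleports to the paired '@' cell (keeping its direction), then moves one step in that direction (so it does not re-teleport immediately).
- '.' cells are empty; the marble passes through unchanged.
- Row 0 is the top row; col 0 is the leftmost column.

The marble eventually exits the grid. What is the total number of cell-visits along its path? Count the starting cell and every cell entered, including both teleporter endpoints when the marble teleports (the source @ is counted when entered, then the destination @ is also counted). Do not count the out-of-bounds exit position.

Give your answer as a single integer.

Answer: 5

Derivation:
Step 1: enter (7,3), '.' pass, move up to (6,3)
Step 2: enter (6,3), '\' deflects up->left, move left to (6,2)
Step 3: enter (6,2), '.' pass, move left to (6,1)
Step 4: enter (6,1), '.' pass, move left to (6,0)
Step 5: enter (6,0), '.' pass, move left to (6,-1)
Step 6: at (6,-1) — EXIT via left edge, pos 6
Path length (cell visits): 5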